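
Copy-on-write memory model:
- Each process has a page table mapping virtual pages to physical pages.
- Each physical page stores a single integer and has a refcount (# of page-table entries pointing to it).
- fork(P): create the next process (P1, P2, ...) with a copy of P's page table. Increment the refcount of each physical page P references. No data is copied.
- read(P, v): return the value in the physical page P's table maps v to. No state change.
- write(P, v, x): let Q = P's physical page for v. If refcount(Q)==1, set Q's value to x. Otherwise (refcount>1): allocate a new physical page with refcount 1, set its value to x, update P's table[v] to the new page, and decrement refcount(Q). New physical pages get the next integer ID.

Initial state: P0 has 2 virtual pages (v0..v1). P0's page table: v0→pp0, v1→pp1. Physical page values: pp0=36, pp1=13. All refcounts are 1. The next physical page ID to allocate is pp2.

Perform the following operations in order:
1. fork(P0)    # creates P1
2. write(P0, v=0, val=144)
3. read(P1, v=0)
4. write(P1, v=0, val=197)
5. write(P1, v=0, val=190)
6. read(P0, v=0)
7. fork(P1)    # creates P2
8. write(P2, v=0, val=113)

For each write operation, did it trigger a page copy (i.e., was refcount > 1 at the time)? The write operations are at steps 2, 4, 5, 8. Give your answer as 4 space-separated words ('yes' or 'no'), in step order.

Op 1: fork(P0) -> P1. 2 ppages; refcounts: pp0:2 pp1:2
Op 2: write(P0, v0, 144). refcount(pp0)=2>1 -> COPY to pp2. 3 ppages; refcounts: pp0:1 pp1:2 pp2:1
Op 3: read(P1, v0) -> 36. No state change.
Op 4: write(P1, v0, 197). refcount(pp0)=1 -> write in place. 3 ppages; refcounts: pp0:1 pp1:2 pp2:1
Op 5: write(P1, v0, 190). refcount(pp0)=1 -> write in place. 3 ppages; refcounts: pp0:1 pp1:2 pp2:1
Op 6: read(P0, v0) -> 144. No state change.
Op 7: fork(P1) -> P2. 3 ppages; refcounts: pp0:2 pp1:3 pp2:1
Op 8: write(P2, v0, 113). refcount(pp0)=2>1 -> COPY to pp3. 4 ppages; refcounts: pp0:1 pp1:3 pp2:1 pp3:1

yes no no yes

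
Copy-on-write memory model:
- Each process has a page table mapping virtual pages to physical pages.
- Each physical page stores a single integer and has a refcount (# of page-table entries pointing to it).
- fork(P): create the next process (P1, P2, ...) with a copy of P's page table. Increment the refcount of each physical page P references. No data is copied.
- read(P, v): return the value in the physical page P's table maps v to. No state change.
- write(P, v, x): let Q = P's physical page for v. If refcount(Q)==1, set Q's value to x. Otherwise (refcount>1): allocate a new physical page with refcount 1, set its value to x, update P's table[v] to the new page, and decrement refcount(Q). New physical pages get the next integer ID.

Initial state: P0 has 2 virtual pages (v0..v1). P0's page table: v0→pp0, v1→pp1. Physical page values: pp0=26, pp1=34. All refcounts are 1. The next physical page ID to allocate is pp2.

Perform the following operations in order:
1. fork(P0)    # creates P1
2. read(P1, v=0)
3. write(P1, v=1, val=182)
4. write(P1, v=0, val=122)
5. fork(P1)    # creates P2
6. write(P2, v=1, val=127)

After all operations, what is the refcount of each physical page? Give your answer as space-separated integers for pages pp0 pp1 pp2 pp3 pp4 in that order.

Op 1: fork(P0) -> P1. 2 ppages; refcounts: pp0:2 pp1:2
Op 2: read(P1, v0) -> 26. No state change.
Op 3: write(P1, v1, 182). refcount(pp1)=2>1 -> COPY to pp2. 3 ppages; refcounts: pp0:2 pp1:1 pp2:1
Op 4: write(P1, v0, 122). refcount(pp0)=2>1 -> COPY to pp3. 4 ppages; refcounts: pp0:1 pp1:1 pp2:1 pp3:1
Op 5: fork(P1) -> P2. 4 ppages; refcounts: pp0:1 pp1:1 pp2:2 pp3:2
Op 6: write(P2, v1, 127). refcount(pp2)=2>1 -> COPY to pp4. 5 ppages; refcounts: pp0:1 pp1:1 pp2:1 pp3:2 pp4:1

Answer: 1 1 1 2 1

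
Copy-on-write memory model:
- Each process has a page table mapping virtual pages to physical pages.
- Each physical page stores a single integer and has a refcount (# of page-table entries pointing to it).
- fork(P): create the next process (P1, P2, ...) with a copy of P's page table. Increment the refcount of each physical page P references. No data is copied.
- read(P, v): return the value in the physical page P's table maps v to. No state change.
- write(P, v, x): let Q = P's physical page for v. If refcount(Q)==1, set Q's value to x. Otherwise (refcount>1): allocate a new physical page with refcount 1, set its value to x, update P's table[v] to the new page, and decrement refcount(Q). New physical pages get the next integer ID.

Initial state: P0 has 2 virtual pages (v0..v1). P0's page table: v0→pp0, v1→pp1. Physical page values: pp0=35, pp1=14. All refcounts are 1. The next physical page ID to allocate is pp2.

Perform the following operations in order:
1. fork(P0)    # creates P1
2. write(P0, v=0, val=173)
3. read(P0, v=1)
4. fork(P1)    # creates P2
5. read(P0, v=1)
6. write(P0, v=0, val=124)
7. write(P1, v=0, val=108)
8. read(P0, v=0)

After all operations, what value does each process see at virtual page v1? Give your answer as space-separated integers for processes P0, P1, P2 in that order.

Answer: 14 14 14

Derivation:
Op 1: fork(P0) -> P1. 2 ppages; refcounts: pp0:2 pp1:2
Op 2: write(P0, v0, 173). refcount(pp0)=2>1 -> COPY to pp2. 3 ppages; refcounts: pp0:1 pp1:2 pp2:1
Op 3: read(P0, v1) -> 14. No state change.
Op 4: fork(P1) -> P2. 3 ppages; refcounts: pp0:2 pp1:3 pp2:1
Op 5: read(P0, v1) -> 14. No state change.
Op 6: write(P0, v0, 124). refcount(pp2)=1 -> write in place. 3 ppages; refcounts: pp0:2 pp1:3 pp2:1
Op 7: write(P1, v0, 108). refcount(pp0)=2>1 -> COPY to pp3. 4 ppages; refcounts: pp0:1 pp1:3 pp2:1 pp3:1
Op 8: read(P0, v0) -> 124. No state change.
P0: v1 -> pp1 = 14
P1: v1 -> pp1 = 14
P2: v1 -> pp1 = 14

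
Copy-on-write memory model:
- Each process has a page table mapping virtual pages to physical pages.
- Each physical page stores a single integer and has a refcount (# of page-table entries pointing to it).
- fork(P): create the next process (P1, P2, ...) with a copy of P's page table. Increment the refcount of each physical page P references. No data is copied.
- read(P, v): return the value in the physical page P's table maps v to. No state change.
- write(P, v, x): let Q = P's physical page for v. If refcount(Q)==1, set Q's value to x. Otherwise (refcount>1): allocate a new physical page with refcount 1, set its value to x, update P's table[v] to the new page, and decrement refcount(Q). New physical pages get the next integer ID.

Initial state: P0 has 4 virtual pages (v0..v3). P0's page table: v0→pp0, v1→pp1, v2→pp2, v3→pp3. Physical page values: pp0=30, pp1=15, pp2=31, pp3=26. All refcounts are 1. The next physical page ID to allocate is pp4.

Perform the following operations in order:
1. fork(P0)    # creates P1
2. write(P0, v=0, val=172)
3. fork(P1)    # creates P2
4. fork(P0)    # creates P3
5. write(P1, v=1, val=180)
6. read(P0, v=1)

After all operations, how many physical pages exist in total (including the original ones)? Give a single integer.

Answer: 6

Derivation:
Op 1: fork(P0) -> P1. 4 ppages; refcounts: pp0:2 pp1:2 pp2:2 pp3:2
Op 2: write(P0, v0, 172). refcount(pp0)=2>1 -> COPY to pp4. 5 ppages; refcounts: pp0:1 pp1:2 pp2:2 pp3:2 pp4:1
Op 3: fork(P1) -> P2. 5 ppages; refcounts: pp0:2 pp1:3 pp2:3 pp3:3 pp4:1
Op 4: fork(P0) -> P3. 5 ppages; refcounts: pp0:2 pp1:4 pp2:4 pp3:4 pp4:2
Op 5: write(P1, v1, 180). refcount(pp1)=4>1 -> COPY to pp5. 6 ppages; refcounts: pp0:2 pp1:3 pp2:4 pp3:4 pp4:2 pp5:1
Op 6: read(P0, v1) -> 15. No state change.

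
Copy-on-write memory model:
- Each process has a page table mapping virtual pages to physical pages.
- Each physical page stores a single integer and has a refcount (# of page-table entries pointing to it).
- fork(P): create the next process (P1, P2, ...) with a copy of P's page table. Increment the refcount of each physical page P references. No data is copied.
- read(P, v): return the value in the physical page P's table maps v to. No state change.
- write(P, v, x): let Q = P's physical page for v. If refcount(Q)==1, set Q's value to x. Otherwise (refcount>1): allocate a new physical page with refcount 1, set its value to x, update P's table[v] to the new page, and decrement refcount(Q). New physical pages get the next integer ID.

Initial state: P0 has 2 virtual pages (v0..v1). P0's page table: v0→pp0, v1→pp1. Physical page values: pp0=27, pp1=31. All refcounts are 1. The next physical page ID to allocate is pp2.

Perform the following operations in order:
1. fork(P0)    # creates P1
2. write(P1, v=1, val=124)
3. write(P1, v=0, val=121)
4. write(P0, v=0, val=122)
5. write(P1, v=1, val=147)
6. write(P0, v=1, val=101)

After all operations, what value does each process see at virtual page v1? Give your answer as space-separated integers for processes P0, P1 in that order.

Answer: 101 147

Derivation:
Op 1: fork(P0) -> P1. 2 ppages; refcounts: pp0:2 pp1:2
Op 2: write(P1, v1, 124). refcount(pp1)=2>1 -> COPY to pp2. 3 ppages; refcounts: pp0:2 pp1:1 pp2:1
Op 3: write(P1, v0, 121). refcount(pp0)=2>1 -> COPY to pp3. 4 ppages; refcounts: pp0:1 pp1:1 pp2:1 pp3:1
Op 4: write(P0, v0, 122). refcount(pp0)=1 -> write in place. 4 ppages; refcounts: pp0:1 pp1:1 pp2:1 pp3:1
Op 5: write(P1, v1, 147). refcount(pp2)=1 -> write in place. 4 ppages; refcounts: pp0:1 pp1:1 pp2:1 pp3:1
Op 6: write(P0, v1, 101). refcount(pp1)=1 -> write in place. 4 ppages; refcounts: pp0:1 pp1:1 pp2:1 pp3:1
P0: v1 -> pp1 = 101
P1: v1 -> pp2 = 147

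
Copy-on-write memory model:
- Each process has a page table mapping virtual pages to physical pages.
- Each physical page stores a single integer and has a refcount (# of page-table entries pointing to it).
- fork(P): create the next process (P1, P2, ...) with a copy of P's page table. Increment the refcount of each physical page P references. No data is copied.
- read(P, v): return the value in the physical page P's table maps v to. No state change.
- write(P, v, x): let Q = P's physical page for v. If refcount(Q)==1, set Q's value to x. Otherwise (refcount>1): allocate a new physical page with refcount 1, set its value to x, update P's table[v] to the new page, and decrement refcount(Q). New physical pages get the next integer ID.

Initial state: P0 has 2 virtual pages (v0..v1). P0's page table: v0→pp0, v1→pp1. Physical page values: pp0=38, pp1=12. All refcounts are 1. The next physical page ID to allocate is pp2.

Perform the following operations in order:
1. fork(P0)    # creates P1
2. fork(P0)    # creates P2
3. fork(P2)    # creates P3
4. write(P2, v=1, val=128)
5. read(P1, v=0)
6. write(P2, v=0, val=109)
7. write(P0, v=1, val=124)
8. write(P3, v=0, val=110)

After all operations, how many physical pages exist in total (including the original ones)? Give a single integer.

Op 1: fork(P0) -> P1. 2 ppages; refcounts: pp0:2 pp1:2
Op 2: fork(P0) -> P2. 2 ppages; refcounts: pp0:3 pp1:3
Op 3: fork(P2) -> P3. 2 ppages; refcounts: pp0:4 pp1:4
Op 4: write(P2, v1, 128). refcount(pp1)=4>1 -> COPY to pp2. 3 ppages; refcounts: pp0:4 pp1:3 pp2:1
Op 5: read(P1, v0) -> 38. No state change.
Op 6: write(P2, v0, 109). refcount(pp0)=4>1 -> COPY to pp3. 4 ppages; refcounts: pp0:3 pp1:3 pp2:1 pp3:1
Op 7: write(P0, v1, 124). refcount(pp1)=3>1 -> COPY to pp4. 5 ppages; refcounts: pp0:3 pp1:2 pp2:1 pp3:1 pp4:1
Op 8: write(P3, v0, 110). refcount(pp0)=3>1 -> COPY to pp5. 6 ppages; refcounts: pp0:2 pp1:2 pp2:1 pp3:1 pp4:1 pp5:1

Answer: 6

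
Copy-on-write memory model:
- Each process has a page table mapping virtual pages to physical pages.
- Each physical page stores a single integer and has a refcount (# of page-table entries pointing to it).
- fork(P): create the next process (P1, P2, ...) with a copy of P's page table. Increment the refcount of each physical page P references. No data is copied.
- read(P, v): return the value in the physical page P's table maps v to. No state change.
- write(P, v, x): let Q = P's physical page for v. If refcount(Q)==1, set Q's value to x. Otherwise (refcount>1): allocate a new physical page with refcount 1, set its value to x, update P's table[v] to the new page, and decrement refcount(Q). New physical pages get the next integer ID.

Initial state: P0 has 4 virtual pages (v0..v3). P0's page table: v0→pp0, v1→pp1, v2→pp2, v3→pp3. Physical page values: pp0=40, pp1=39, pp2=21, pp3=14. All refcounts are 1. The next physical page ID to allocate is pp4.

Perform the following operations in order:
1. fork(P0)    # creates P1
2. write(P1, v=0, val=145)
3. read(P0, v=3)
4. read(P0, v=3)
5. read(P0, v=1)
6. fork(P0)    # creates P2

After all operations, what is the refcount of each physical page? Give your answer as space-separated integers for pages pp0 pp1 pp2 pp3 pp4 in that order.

Op 1: fork(P0) -> P1. 4 ppages; refcounts: pp0:2 pp1:2 pp2:2 pp3:2
Op 2: write(P1, v0, 145). refcount(pp0)=2>1 -> COPY to pp4. 5 ppages; refcounts: pp0:1 pp1:2 pp2:2 pp3:2 pp4:1
Op 3: read(P0, v3) -> 14. No state change.
Op 4: read(P0, v3) -> 14. No state change.
Op 5: read(P0, v1) -> 39. No state change.
Op 6: fork(P0) -> P2. 5 ppages; refcounts: pp0:2 pp1:3 pp2:3 pp3:3 pp4:1

Answer: 2 3 3 3 1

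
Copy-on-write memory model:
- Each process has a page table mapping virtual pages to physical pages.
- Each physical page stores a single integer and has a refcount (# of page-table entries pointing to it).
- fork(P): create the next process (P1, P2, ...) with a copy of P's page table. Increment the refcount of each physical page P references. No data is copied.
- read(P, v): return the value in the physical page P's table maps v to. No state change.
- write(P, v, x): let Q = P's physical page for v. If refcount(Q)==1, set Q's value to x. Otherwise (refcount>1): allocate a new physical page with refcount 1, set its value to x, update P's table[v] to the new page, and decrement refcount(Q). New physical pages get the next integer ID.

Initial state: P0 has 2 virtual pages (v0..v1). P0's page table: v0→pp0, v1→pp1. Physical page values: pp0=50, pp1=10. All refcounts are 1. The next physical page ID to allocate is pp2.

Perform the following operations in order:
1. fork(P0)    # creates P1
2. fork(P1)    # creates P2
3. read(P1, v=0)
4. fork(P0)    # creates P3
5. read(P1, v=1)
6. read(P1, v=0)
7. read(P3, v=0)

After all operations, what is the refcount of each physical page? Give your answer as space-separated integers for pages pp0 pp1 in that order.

Op 1: fork(P0) -> P1. 2 ppages; refcounts: pp0:2 pp1:2
Op 2: fork(P1) -> P2. 2 ppages; refcounts: pp0:3 pp1:3
Op 3: read(P1, v0) -> 50. No state change.
Op 4: fork(P0) -> P3. 2 ppages; refcounts: pp0:4 pp1:4
Op 5: read(P1, v1) -> 10. No state change.
Op 6: read(P1, v0) -> 50. No state change.
Op 7: read(P3, v0) -> 50. No state change.

Answer: 4 4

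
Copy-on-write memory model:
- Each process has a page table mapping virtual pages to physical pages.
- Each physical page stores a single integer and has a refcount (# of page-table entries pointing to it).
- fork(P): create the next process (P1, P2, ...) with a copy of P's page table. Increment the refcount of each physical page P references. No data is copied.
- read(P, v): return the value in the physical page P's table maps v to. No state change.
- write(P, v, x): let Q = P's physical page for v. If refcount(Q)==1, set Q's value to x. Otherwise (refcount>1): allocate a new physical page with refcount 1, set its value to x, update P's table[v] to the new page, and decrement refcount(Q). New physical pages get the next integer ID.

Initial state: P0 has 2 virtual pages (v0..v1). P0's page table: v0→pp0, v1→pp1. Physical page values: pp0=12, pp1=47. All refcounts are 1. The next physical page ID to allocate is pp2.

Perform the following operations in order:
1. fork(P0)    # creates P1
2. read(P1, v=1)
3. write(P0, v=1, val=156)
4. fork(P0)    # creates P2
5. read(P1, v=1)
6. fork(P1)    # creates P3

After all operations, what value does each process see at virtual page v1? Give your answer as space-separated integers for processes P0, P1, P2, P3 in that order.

Answer: 156 47 156 47

Derivation:
Op 1: fork(P0) -> P1. 2 ppages; refcounts: pp0:2 pp1:2
Op 2: read(P1, v1) -> 47. No state change.
Op 3: write(P0, v1, 156). refcount(pp1)=2>1 -> COPY to pp2. 3 ppages; refcounts: pp0:2 pp1:1 pp2:1
Op 4: fork(P0) -> P2. 3 ppages; refcounts: pp0:3 pp1:1 pp2:2
Op 5: read(P1, v1) -> 47. No state change.
Op 6: fork(P1) -> P3. 3 ppages; refcounts: pp0:4 pp1:2 pp2:2
P0: v1 -> pp2 = 156
P1: v1 -> pp1 = 47
P2: v1 -> pp2 = 156
P3: v1 -> pp1 = 47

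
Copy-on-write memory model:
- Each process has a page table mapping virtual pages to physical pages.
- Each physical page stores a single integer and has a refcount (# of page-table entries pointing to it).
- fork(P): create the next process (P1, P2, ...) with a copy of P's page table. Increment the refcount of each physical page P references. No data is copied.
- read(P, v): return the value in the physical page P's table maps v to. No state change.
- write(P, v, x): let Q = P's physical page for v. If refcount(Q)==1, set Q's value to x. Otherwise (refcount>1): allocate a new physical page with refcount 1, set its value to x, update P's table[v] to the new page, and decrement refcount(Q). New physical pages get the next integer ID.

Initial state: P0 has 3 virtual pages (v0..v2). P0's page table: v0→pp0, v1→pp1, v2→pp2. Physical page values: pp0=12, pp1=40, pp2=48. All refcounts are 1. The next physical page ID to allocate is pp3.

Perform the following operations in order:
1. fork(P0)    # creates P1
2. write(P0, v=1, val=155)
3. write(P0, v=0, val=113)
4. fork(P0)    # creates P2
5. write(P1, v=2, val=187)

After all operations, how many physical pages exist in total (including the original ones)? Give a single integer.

Op 1: fork(P0) -> P1. 3 ppages; refcounts: pp0:2 pp1:2 pp2:2
Op 2: write(P0, v1, 155). refcount(pp1)=2>1 -> COPY to pp3. 4 ppages; refcounts: pp0:2 pp1:1 pp2:2 pp3:1
Op 3: write(P0, v0, 113). refcount(pp0)=2>1 -> COPY to pp4. 5 ppages; refcounts: pp0:1 pp1:1 pp2:2 pp3:1 pp4:1
Op 4: fork(P0) -> P2. 5 ppages; refcounts: pp0:1 pp1:1 pp2:3 pp3:2 pp4:2
Op 5: write(P1, v2, 187). refcount(pp2)=3>1 -> COPY to pp5. 6 ppages; refcounts: pp0:1 pp1:1 pp2:2 pp3:2 pp4:2 pp5:1

Answer: 6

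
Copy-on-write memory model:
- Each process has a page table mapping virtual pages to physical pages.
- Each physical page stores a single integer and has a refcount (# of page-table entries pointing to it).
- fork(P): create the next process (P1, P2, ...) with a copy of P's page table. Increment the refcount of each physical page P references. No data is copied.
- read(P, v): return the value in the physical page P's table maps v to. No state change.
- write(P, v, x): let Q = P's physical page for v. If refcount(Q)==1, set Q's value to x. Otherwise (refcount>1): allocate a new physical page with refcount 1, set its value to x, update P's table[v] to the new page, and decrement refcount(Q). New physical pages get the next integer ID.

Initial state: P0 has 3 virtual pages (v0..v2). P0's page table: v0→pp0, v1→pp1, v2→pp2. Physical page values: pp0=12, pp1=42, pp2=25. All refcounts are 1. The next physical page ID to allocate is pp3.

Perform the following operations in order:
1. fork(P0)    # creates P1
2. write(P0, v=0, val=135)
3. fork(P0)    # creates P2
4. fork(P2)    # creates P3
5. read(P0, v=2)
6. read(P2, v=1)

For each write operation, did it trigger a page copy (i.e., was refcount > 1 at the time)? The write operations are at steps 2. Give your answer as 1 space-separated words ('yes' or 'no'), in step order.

Op 1: fork(P0) -> P1. 3 ppages; refcounts: pp0:2 pp1:2 pp2:2
Op 2: write(P0, v0, 135). refcount(pp0)=2>1 -> COPY to pp3. 4 ppages; refcounts: pp0:1 pp1:2 pp2:2 pp3:1
Op 3: fork(P0) -> P2. 4 ppages; refcounts: pp0:1 pp1:3 pp2:3 pp3:2
Op 4: fork(P2) -> P3. 4 ppages; refcounts: pp0:1 pp1:4 pp2:4 pp3:3
Op 5: read(P0, v2) -> 25. No state change.
Op 6: read(P2, v1) -> 42. No state change.

yes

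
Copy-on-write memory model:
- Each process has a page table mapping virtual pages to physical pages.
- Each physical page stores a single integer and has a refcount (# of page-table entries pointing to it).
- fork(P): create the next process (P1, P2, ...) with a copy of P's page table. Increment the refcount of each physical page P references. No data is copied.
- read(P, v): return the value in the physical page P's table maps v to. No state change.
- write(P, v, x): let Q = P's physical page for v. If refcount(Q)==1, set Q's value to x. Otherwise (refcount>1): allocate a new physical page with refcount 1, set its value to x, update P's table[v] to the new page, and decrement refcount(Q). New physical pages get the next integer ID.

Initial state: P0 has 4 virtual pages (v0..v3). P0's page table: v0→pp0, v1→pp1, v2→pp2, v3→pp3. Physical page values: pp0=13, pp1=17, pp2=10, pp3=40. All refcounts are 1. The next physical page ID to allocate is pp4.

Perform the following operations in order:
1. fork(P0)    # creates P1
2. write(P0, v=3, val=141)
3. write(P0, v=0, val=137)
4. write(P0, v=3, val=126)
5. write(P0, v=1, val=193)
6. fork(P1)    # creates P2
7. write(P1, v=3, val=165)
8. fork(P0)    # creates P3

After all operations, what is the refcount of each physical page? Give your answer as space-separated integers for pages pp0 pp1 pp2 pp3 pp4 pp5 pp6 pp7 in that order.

Answer: 2 2 4 1 2 2 2 1

Derivation:
Op 1: fork(P0) -> P1. 4 ppages; refcounts: pp0:2 pp1:2 pp2:2 pp3:2
Op 2: write(P0, v3, 141). refcount(pp3)=2>1 -> COPY to pp4. 5 ppages; refcounts: pp0:2 pp1:2 pp2:2 pp3:1 pp4:1
Op 3: write(P0, v0, 137). refcount(pp0)=2>1 -> COPY to pp5. 6 ppages; refcounts: pp0:1 pp1:2 pp2:2 pp3:1 pp4:1 pp5:1
Op 4: write(P0, v3, 126). refcount(pp4)=1 -> write in place. 6 ppages; refcounts: pp0:1 pp1:2 pp2:2 pp3:1 pp4:1 pp5:1
Op 5: write(P0, v1, 193). refcount(pp1)=2>1 -> COPY to pp6. 7 ppages; refcounts: pp0:1 pp1:1 pp2:2 pp3:1 pp4:1 pp5:1 pp6:1
Op 6: fork(P1) -> P2. 7 ppages; refcounts: pp0:2 pp1:2 pp2:3 pp3:2 pp4:1 pp5:1 pp6:1
Op 7: write(P1, v3, 165). refcount(pp3)=2>1 -> COPY to pp7. 8 ppages; refcounts: pp0:2 pp1:2 pp2:3 pp3:1 pp4:1 pp5:1 pp6:1 pp7:1
Op 8: fork(P0) -> P3. 8 ppages; refcounts: pp0:2 pp1:2 pp2:4 pp3:1 pp4:2 pp5:2 pp6:2 pp7:1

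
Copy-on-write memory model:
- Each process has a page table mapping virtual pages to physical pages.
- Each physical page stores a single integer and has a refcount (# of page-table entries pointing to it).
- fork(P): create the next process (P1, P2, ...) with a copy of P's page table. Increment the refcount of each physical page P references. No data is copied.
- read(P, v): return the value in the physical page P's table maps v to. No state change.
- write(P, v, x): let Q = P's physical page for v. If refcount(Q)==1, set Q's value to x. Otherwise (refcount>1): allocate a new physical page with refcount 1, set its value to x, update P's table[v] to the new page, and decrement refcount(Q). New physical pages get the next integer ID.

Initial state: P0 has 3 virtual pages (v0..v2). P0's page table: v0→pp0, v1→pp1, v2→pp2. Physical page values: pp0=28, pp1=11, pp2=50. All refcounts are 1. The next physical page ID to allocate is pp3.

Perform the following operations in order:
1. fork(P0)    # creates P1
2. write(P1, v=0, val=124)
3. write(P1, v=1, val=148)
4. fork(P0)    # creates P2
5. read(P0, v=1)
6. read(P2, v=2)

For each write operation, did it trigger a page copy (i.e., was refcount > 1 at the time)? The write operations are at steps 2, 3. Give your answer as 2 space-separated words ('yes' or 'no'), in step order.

Op 1: fork(P0) -> P1. 3 ppages; refcounts: pp0:2 pp1:2 pp2:2
Op 2: write(P1, v0, 124). refcount(pp0)=2>1 -> COPY to pp3. 4 ppages; refcounts: pp0:1 pp1:2 pp2:2 pp3:1
Op 3: write(P1, v1, 148). refcount(pp1)=2>1 -> COPY to pp4. 5 ppages; refcounts: pp0:1 pp1:1 pp2:2 pp3:1 pp4:1
Op 4: fork(P0) -> P2. 5 ppages; refcounts: pp0:2 pp1:2 pp2:3 pp3:1 pp4:1
Op 5: read(P0, v1) -> 11. No state change.
Op 6: read(P2, v2) -> 50. No state change.

yes yes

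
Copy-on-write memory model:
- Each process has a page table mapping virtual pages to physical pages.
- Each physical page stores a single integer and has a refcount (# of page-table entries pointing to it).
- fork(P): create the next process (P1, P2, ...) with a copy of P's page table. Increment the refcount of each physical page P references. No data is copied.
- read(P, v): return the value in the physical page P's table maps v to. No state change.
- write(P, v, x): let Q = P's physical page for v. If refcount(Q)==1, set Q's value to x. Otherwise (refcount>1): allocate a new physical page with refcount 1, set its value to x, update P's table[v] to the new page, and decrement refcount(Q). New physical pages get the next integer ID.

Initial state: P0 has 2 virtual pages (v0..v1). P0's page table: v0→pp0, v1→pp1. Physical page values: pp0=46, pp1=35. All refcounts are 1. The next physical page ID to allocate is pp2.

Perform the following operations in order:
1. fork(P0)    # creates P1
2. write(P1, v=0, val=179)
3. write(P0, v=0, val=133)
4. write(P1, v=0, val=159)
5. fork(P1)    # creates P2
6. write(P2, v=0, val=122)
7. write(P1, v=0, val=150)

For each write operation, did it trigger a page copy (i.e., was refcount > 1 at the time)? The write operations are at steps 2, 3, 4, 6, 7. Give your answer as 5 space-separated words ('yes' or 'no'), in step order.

Op 1: fork(P0) -> P1. 2 ppages; refcounts: pp0:2 pp1:2
Op 2: write(P1, v0, 179). refcount(pp0)=2>1 -> COPY to pp2. 3 ppages; refcounts: pp0:1 pp1:2 pp2:1
Op 3: write(P0, v0, 133). refcount(pp0)=1 -> write in place. 3 ppages; refcounts: pp0:1 pp1:2 pp2:1
Op 4: write(P1, v0, 159). refcount(pp2)=1 -> write in place. 3 ppages; refcounts: pp0:1 pp1:2 pp2:1
Op 5: fork(P1) -> P2. 3 ppages; refcounts: pp0:1 pp1:3 pp2:2
Op 6: write(P2, v0, 122). refcount(pp2)=2>1 -> COPY to pp3. 4 ppages; refcounts: pp0:1 pp1:3 pp2:1 pp3:1
Op 7: write(P1, v0, 150). refcount(pp2)=1 -> write in place. 4 ppages; refcounts: pp0:1 pp1:3 pp2:1 pp3:1

yes no no yes no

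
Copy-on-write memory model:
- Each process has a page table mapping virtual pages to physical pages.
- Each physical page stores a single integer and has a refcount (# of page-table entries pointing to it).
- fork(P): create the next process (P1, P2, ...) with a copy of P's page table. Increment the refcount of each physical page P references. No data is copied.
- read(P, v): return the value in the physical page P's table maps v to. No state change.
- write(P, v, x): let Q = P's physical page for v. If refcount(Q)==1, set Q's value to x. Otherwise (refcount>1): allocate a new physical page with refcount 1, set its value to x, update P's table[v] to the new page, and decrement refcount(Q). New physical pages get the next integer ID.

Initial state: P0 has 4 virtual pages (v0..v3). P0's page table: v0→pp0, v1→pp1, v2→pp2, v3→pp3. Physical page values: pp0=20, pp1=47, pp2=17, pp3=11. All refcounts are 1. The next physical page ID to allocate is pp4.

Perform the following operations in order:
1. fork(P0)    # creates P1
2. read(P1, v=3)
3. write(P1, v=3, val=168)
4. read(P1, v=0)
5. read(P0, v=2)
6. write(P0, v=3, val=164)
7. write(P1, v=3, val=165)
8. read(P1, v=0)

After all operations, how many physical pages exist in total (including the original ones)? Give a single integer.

Answer: 5

Derivation:
Op 1: fork(P0) -> P1. 4 ppages; refcounts: pp0:2 pp1:2 pp2:2 pp3:2
Op 2: read(P1, v3) -> 11. No state change.
Op 3: write(P1, v3, 168). refcount(pp3)=2>1 -> COPY to pp4. 5 ppages; refcounts: pp0:2 pp1:2 pp2:2 pp3:1 pp4:1
Op 4: read(P1, v0) -> 20. No state change.
Op 5: read(P0, v2) -> 17. No state change.
Op 6: write(P0, v3, 164). refcount(pp3)=1 -> write in place. 5 ppages; refcounts: pp0:2 pp1:2 pp2:2 pp3:1 pp4:1
Op 7: write(P1, v3, 165). refcount(pp4)=1 -> write in place. 5 ppages; refcounts: pp0:2 pp1:2 pp2:2 pp3:1 pp4:1
Op 8: read(P1, v0) -> 20. No state change.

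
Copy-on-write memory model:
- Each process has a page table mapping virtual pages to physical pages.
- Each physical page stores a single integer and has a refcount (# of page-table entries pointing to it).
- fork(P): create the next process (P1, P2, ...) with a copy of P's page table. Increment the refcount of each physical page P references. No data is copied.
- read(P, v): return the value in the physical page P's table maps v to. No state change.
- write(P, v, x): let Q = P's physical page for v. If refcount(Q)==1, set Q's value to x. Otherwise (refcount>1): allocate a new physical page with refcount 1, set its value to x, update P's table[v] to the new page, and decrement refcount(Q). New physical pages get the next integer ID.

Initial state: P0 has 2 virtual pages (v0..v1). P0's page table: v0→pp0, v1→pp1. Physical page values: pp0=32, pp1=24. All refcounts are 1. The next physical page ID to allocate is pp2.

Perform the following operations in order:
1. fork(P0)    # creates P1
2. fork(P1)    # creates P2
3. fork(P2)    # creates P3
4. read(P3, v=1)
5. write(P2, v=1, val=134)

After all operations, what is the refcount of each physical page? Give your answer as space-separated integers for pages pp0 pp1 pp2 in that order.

Op 1: fork(P0) -> P1. 2 ppages; refcounts: pp0:2 pp1:2
Op 2: fork(P1) -> P2. 2 ppages; refcounts: pp0:3 pp1:3
Op 3: fork(P2) -> P3. 2 ppages; refcounts: pp0:4 pp1:4
Op 4: read(P3, v1) -> 24. No state change.
Op 5: write(P2, v1, 134). refcount(pp1)=4>1 -> COPY to pp2. 3 ppages; refcounts: pp0:4 pp1:3 pp2:1

Answer: 4 3 1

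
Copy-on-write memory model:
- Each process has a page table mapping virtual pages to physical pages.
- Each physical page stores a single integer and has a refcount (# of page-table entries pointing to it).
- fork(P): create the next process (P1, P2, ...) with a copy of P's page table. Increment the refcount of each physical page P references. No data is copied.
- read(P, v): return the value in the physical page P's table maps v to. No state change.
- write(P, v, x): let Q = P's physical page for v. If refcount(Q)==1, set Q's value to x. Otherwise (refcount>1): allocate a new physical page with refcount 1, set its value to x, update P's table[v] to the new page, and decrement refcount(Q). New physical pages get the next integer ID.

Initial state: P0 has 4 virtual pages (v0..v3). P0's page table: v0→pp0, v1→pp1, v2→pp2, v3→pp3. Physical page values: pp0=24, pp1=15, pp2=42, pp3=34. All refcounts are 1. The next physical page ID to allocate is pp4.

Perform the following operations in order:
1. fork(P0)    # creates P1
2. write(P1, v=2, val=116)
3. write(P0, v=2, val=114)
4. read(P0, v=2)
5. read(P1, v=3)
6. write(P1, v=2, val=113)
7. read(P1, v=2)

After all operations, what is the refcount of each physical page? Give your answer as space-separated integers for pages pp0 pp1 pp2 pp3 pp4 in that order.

Op 1: fork(P0) -> P1. 4 ppages; refcounts: pp0:2 pp1:2 pp2:2 pp3:2
Op 2: write(P1, v2, 116). refcount(pp2)=2>1 -> COPY to pp4. 5 ppages; refcounts: pp0:2 pp1:2 pp2:1 pp3:2 pp4:1
Op 3: write(P0, v2, 114). refcount(pp2)=1 -> write in place. 5 ppages; refcounts: pp0:2 pp1:2 pp2:1 pp3:2 pp4:1
Op 4: read(P0, v2) -> 114. No state change.
Op 5: read(P1, v3) -> 34. No state change.
Op 6: write(P1, v2, 113). refcount(pp4)=1 -> write in place. 5 ppages; refcounts: pp0:2 pp1:2 pp2:1 pp3:2 pp4:1
Op 7: read(P1, v2) -> 113. No state change.

Answer: 2 2 1 2 1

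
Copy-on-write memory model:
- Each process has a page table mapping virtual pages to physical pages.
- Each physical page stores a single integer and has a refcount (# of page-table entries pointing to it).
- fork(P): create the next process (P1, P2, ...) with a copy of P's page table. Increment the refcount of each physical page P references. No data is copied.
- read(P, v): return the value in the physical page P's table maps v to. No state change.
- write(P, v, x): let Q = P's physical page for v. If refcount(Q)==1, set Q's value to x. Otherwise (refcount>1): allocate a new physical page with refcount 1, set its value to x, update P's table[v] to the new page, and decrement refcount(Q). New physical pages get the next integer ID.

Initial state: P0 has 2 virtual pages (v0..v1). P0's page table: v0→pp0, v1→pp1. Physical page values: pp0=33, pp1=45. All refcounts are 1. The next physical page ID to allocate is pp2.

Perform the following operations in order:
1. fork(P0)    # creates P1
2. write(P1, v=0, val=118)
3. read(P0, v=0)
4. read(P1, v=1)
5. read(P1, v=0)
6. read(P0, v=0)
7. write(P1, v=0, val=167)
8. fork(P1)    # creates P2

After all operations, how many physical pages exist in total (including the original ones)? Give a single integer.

Op 1: fork(P0) -> P1. 2 ppages; refcounts: pp0:2 pp1:2
Op 2: write(P1, v0, 118). refcount(pp0)=2>1 -> COPY to pp2. 3 ppages; refcounts: pp0:1 pp1:2 pp2:1
Op 3: read(P0, v0) -> 33. No state change.
Op 4: read(P1, v1) -> 45. No state change.
Op 5: read(P1, v0) -> 118. No state change.
Op 6: read(P0, v0) -> 33. No state change.
Op 7: write(P1, v0, 167). refcount(pp2)=1 -> write in place. 3 ppages; refcounts: pp0:1 pp1:2 pp2:1
Op 8: fork(P1) -> P2. 3 ppages; refcounts: pp0:1 pp1:3 pp2:2

Answer: 3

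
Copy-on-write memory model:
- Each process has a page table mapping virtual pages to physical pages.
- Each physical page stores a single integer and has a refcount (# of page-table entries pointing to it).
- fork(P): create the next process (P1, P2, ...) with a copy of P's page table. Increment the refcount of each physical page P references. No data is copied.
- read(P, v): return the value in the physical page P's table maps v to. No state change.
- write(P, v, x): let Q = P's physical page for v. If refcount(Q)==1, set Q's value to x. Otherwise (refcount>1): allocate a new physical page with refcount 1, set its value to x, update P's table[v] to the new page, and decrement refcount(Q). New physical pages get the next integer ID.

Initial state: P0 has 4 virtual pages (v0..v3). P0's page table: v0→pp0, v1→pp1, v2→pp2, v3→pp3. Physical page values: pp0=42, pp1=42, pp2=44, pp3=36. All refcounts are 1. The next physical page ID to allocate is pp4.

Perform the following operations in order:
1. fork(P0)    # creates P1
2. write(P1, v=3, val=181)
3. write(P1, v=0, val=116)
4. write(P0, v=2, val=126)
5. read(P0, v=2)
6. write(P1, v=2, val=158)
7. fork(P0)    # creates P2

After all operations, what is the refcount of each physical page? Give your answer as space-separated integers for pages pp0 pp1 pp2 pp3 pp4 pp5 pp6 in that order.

Answer: 2 3 1 2 1 1 2

Derivation:
Op 1: fork(P0) -> P1. 4 ppages; refcounts: pp0:2 pp1:2 pp2:2 pp3:2
Op 2: write(P1, v3, 181). refcount(pp3)=2>1 -> COPY to pp4. 5 ppages; refcounts: pp0:2 pp1:2 pp2:2 pp3:1 pp4:1
Op 3: write(P1, v0, 116). refcount(pp0)=2>1 -> COPY to pp5. 6 ppages; refcounts: pp0:1 pp1:2 pp2:2 pp3:1 pp4:1 pp5:1
Op 4: write(P0, v2, 126). refcount(pp2)=2>1 -> COPY to pp6. 7 ppages; refcounts: pp0:1 pp1:2 pp2:1 pp3:1 pp4:1 pp5:1 pp6:1
Op 5: read(P0, v2) -> 126. No state change.
Op 6: write(P1, v2, 158). refcount(pp2)=1 -> write in place. 7 ppages; refcounts: pp0:1 pp1:2 pp2:1 pp3:1 pp4:1 pp5:1 pp6:1
Op 7: fork(P0) -> P2. 7 ppages; refcounts: pp0:2 pp1:3 pp2:1 pp3:2 pp4:1 pp5:1 pp6:2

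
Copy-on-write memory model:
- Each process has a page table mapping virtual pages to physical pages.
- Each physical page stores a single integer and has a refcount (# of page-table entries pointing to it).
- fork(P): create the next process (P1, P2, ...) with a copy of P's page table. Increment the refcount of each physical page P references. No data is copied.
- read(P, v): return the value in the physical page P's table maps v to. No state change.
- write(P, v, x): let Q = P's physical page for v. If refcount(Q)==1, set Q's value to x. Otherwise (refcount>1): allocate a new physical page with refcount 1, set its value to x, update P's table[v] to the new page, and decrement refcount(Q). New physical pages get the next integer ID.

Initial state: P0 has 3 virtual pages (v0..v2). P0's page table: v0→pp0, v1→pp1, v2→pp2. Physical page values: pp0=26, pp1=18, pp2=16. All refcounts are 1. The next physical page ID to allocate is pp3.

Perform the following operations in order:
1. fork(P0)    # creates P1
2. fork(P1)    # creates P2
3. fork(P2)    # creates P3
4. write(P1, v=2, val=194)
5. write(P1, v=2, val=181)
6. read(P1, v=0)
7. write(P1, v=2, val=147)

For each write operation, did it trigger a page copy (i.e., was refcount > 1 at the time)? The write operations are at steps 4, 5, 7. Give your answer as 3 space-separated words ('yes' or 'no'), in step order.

Op 1: fork(P0) -> P1. 3 ppages; refcounts: pp0:2 pp1:2 pp2:2
Op 2: fork(P1) -> P2. 3 ppages; refcounts: pp0:3 pp1:3 pp2:3
Op 3: fork(P2) -> P3. 3 ppages; refcounts: pp0:4 pp1:4 pp2:4
Op 4: write(P1, v2, 194). refcount(pp2)=4>1 -> COPY to pp3. 4 ppages; refcounts: pp0:4 pp1:4 pp2:3 pp3:1
Op 5: write(P1, v2, 181). refcount(pp3)=1 -> write in place. 4 ppages; refcounts: pp0:4 pp1:4 pp2:3 pp3:1
Op 6: read(P1, v0) -> 26. No state change.
Op 7: write(P1, v2, 147). refcount(pp3)=1 -> write in place. 4 ppages; refcounts: pp0:4 pp1:4 pp2:3 pp3:1

yes no no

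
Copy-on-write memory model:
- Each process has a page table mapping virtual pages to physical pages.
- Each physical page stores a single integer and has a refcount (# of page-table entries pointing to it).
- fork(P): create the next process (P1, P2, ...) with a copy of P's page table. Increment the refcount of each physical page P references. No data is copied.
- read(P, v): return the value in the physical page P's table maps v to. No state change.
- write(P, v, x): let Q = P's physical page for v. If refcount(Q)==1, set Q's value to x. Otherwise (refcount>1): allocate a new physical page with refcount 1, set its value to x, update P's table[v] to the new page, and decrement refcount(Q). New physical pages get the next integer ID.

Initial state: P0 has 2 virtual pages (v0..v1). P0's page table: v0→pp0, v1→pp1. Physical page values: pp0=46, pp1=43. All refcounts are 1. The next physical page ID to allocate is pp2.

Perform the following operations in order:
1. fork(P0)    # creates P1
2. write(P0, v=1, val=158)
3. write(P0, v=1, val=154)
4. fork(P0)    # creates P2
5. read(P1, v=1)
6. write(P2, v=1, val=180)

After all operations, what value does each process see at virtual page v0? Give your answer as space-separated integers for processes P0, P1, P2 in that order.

Op 1: fork(P0) -> P1. 2 ppages; refcounts: pp0:2 pp1:2
Op 2: write(P0, v1, 158). refcount(pp1)=2>1 -> COPY to pp2. 3 ppages; refcounts: pp0:2 pp1:1 pp2:1
Op 3: write(P0, v1, 154). refcount(pp2)=1 -> write in place. 3 ppages; refcounts: pp0:2 pp1:1 pp2:1
Op 4: fork(P0) -> P2. 3 ppages; refcounts: pp0:3 pp1:1 pp2:2
Op 5: read(P1, v1) -> 43. No state change.
Op 6: write(P2, v1, 180). refcount(pp2)=2>1 -> COPY to pp3. 4 ppages; refcounts: pp0:3 pp1:1 pp2:1 pp3:1
P0: v0 -> pp0 = 46
P1: v0 -> pp0 = 46
P2: v0 -> pp0 = 46

Answer: 46 46 46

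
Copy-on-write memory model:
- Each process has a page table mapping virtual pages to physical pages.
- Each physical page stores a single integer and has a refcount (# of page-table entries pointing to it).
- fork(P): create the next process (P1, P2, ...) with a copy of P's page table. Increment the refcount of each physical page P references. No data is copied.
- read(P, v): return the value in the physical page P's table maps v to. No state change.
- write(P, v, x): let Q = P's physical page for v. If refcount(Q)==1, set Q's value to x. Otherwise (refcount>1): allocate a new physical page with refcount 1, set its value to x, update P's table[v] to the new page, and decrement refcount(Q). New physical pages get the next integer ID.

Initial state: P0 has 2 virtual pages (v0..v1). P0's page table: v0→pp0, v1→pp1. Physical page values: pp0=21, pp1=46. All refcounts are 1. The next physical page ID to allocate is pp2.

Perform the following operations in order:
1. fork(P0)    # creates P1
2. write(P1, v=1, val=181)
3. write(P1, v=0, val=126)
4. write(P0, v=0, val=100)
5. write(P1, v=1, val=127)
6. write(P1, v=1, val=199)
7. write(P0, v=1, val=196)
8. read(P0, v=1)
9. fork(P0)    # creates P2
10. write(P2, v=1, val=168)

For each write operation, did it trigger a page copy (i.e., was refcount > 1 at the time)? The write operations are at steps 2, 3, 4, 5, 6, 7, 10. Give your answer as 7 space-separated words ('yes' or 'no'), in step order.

Op 1: fork(P0) -> P1. 2 ppages; refcounts: pp0:2 pp1:2
Op 2: write(P1, v1, 181). refcount(pp1)=2>1 -> COPY to pp2. 3 ppages; refcounts: pp0:2 pp1:1 pp2:1
Op 3: write(P1, v0, 126). refcount(pp0)=2>1 -> COPY to pp3. 4 ppages; refcounts: pp0:1 pp1:1 pp2:1 pp3:1
Op 4: write(P0, v0, 100). refcount(pp0)=1 -> write in place. 4 ppages; refcounts: pp0:1 pp1:1 pp2:1 pp3:1
Op 5: write(P1, v1, 127). refcount(pp2)=1 -> write in place. 4 ppages; refcounts: pp0:1 pp1:1 pp2:1 pp3:1
Op 6: write(P1, v1, 199). refcount(pp2)=1 -> write in place. 4 ppages; refcounts: pp0:1 pp1:1 pp2:1 pp3:1
Op 7: write(P0, v1, 196). refcount(pp1)=1 -> write in place. 4 ppages; refcounts: pp0:1 pp1:1 pp2:1 pp3:1
Op 8: read(P0, v1) -> 196. No state change.
Op 9: fork(P0) -> P2. 4 ppages; refcounts: pp0:2 pp1:2 pp2:1 pp3:1
Op 10: write(P2, v1, 168). refcount(pp1)=2>1 -> COPY to pp4. 5 ppages; refcounts: pp0:2 pp1:1 pp2:1 pp3:1 pp4:1

yes yes no no no no yes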